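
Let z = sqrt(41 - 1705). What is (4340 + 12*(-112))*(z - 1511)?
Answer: -4526956 + 23968*I*sqrt(26) ≈ -4.527e+6 + 1.2221e+5*I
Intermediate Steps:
z = 8*I*sqrt(26) (z = sqrt(-1664) = 8*I*sqrt(26) ≈ 40.792*I)
(4340 + 12*(-112))*(z - 1511) = (4340 + 12*(-112))*(8*I*sqrt(26) - 1511) = (4340 - 1344)*(-1511 + 8*I*sqrt(26)) = 2996*(-1511 + 8*I*sqrt(26)) = -4526956 + 23968*I*sqrt(26)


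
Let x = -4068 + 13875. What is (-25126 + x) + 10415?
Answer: -4904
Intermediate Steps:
x = 9807
(-25126 + x) + 10415 = (-25126 + 9807) + 10415 = -15319 + 10415 = -4904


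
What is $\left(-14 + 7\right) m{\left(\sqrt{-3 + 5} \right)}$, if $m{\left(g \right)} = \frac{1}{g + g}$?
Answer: $- \frac{7 \sqrt{2}}{4} \approx -2.4749$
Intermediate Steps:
$m{\left(g \right)} = \frac{1}{2 g}$
$\left(-14 + 7\right) m{\left(\sqrt{-3 + 5} \right)} = \left(-14 + 7\right) \frac{1}{2 \sqrt{-3 + 5}} = - 7 \frac{1}{2 \sqrt{2}} = - 7 \frac{\frac{1}{2} \sqrt{2}}{2} = - 7 \frac{\sqrt{2}}{4} = - \frac{7 \sqrt{2}}{4}$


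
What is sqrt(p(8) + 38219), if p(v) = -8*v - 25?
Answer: sqrt(38130) ≈ 195.27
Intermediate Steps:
p(v) = -25 - 8*v
sqrt(p(8) + 38219) = sqrt((-25 - 8*8) + 38219) = sqrt((-25 - 64) + 38219) = sqrt(-89 + 38219) = sqrt(38130)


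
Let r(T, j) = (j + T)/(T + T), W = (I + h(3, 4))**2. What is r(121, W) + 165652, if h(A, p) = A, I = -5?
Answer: 40087909/242 ≈ 1.6565e+5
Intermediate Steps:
W = 4 (W = (-5 + 3)**2 = (-2)**2 = 4)
r(T, j) = (T + j)/(2*T) (r(T, j) = (T + j)/((2*T)) = (T + j)*(1/(2*T)) = (T + j)/(2*T))
r(121, W) + 165652 = (1/2)*(121 + 4)/121 + 165652 = (1/2)*(1/121)*125 + 165652 = 125/242 + 165652 = 40087909/242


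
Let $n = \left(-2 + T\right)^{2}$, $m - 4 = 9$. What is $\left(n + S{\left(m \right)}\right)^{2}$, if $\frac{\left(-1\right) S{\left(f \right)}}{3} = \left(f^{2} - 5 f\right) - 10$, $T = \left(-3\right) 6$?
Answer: $13924$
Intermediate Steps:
$T = -18$
$m = 13$ ($m = 4 + 9 = 13$)
$n = 400$ ($n = \left(-2 - 18\right)^{2} = \left(-20\right)^{2} = 400$)
$S{\left(f \right)} = 30 - 3 f^{2} + 15 f$ ($S{\left(f \right)} = - 3 \left(\left(f^{2} - 5 f\right) - 10\right) = - 3 \left(-10 + f^{2} - 5 f\right) = 30 - 3 f^{2} + 15 f$)
$\left(n + S{\left(m \right)}\right)^{2} = \left(400 + \left(30 - 3 \cdot 13^{2} + 15 \cdot 13\right)\right)^{2} = \left(400 + \left(30 - 507 + 195\right)\right)^{2} = \left(400 - 282\right)^{2} = 118^{2} = 13924$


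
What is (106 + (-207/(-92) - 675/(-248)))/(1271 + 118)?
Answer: 27521/344472 ≈ 0.079893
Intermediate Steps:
(106 + (-207/(-92) - 675/(-248)))/(1271 + 118) = (106 + (-207*(-1/92) - 675*(-1/248)))/1389 = (106 + (9/4 + 675/248))*(1/1389) = (106 + 1233/248)*(1/1389) = (27521/248)*(1/1389) = 27521/344472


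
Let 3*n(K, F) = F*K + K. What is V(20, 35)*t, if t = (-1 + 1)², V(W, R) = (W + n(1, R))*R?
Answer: 0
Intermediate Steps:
n(K, F) = K/3 + F*K/3 (n(K, F) = (F*K + K)/3 = (K + F*K)/3 = K/3 + F*K/3)
V(W, R) = R*(⅓ + W + R/3) (V(W, R) = (W + (⅓)*1*(1 + R))*R = (W + (⅓ + R/3))*R = (⅓ + W + R/3)*R = R*(⅓ + W + R/3))
t = 0 (t = 0² = 0)
V(20, 35)*t = ((⅓)*35*(1 + 35 + 3*20))*0 = ((⅓)*35*(1 + 35 + 60))*0 = ((⅓)*35*96)*0 = 1120*0 = 0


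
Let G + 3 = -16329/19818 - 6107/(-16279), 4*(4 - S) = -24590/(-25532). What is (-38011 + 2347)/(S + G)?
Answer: -97922203899092352/852320987293 ≈ -1.1489e+5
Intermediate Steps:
S = 191961/51064 (S = 4 - (-12295)/(2*(-25532)) = 4 - (-12295)*(-1)/(2*25532) = 4 - ¼*12295/12766 = 4 - 12295/51064 = 191961/51064 ≈ 3.7592)
G = -370880977/107539074 (G = -3 + (-16329/19818 - 6107/(-16279)) = -3 + (-16329*1/19818 - 6107*(-1/16279)) = -3 + (-5443/6606 + 6107/16279) = -3 - 48263755/107539074 = -370880977/107539074 ≈ -3.4488)
(-38011 + 2347)/(S + G) = (-38011 + 2347)/(191961/51064 - 370880977/107539074) = -35664/852320987293/2745687637368 = -35664*2745687637368/852320987293 = -97922203899092352/852320987293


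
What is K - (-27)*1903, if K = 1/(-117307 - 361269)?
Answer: 24589713455/478576 ≈ 51381.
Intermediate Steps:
K = -1/478576 (K = 1/(-478576) = -1/478576 ≈ -2.0895e-6)
K - (-27)*1903 = -1/478576 - (-27)*1903 = -1/478576 - 1*(-51381) = -1/478576 + 51381 = 24589713455/478576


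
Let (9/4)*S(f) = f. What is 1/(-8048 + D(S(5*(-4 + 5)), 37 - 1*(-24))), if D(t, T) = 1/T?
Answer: -61/490927 ≈ -0.00012425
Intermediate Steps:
S(f) = 4*f/9
1/(-8048 + D(S(5*(-4 + 5)), 37 - 1*(-24))) = 1/(-8048 + 1/(37 - 1*(-24))) = 1/(-8048 + 1/(37 + 24)) = 1/(-8048 + 1/61) = 1/(-490927/61) = -61/490927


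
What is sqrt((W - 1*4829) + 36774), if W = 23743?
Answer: 2*sqrt(13922) ≈ 235.98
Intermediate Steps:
sqrt((W - 1*4829) + 36774) = sqrt((23743 - 1*4829) + 36774) = sqrt((23743 - 4829) + 36774) = sqrt(18914 + 36774) = sqrt(55688) = 2*sqrt(13922)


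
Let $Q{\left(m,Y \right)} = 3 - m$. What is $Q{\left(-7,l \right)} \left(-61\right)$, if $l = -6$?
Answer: $-610$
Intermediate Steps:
$Q{\left(-7,l \right)} \left(-61\right) = \left(3 - -7\right) \left(-61\right) = \left(3 + 7\right) \left(-61\right) = 10 \left(-61\right) = -610$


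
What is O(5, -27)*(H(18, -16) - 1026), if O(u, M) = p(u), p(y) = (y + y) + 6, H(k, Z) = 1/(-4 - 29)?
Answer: -541744/33 ≈ -16417.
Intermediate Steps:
H(k, Z) = -1/33 (H(k, Z) = 1/(-33) = -1/33)
p(y) = 6 + 2*y (p(y) = 2*y + 6 = 6 + 2*y)
O(u, M) = 6 + 2*u
O(5, -27)*(H(18, -16) - 1026) = (6 + 2*5)*(-1/33 - 1026) = (6 + 10)*(-33859/33) = 16*(-33859/33) = -541744/33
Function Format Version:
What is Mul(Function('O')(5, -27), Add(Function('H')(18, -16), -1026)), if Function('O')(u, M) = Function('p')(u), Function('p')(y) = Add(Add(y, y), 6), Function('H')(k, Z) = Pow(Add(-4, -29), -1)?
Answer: Rational(-541744, 33) ≈ -16417.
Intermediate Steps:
Function('H')(k, Z) = Rational(-1, 33) (Function('H')(k, Z) = Pow(-33, -1) = Rational(-1, 33))
Function('p')(y) = Add(6, Mul(2, y)) (Function('p')(y) = Add(Mul(2, y), 6) = Add(6, Mul(2, y)))
Function('O')(u, M) = Add(6, Mul(2, u))
Mul(Function('O')(5, -27), Add(Function('H')(18, -16), -1026)) = Mul(Add(6, Mul(2, 5)), Add(Rational(-1, 33), -1026)) = Mul(Add(6, 10), Rational(-33859, 33)) = Mul(16, Rational(-33859, 33)) = Rational(-541744, 33)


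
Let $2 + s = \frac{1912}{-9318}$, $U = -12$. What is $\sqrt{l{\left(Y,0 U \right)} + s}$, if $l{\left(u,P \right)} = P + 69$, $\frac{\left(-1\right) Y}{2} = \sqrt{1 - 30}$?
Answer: $\frac{\sqrt{1449866823}}{4659} \approx 8.1728$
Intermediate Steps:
$Y = - 2 i \sqrt{29}$ ($Y = - 2 \sqrt{1 - 30} = - 2 \sqrt{-29} = - 2 i \sqrt{29} \approx - 10.77 i$)
$l{\left(u,P \right)} = 69 + P$
$s = - \frac{10274}{4659}$ ($s = -2 + \frac{1912}{-9318} = -2 + 1912 \left(- \frac{1}{9318}\right) = -2 - \frac{956}{4659} = - \frac{10274}{4659} \approx -2.2052$)
$\sqrt{l{\left(Y,0 U \right)} + s} = \sqrt{\left(69 + 0 \left(-12\right)\right) - \frac{10274}{4659}} = \sqrt{\left(69 + 0\right) - \frac{10274}{4659}} = \sqrt{69 - \frac{10274}{4659}} = \sqrt{\frac{311197}{4659}} = \frac{\sqrt{1449866823}}{4659}$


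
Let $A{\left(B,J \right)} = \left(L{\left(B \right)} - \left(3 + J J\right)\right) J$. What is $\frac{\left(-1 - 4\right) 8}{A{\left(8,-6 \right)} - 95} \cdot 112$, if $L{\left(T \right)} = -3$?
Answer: $- \frac{4480}{157} \approx -28.535$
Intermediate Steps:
$A{\left(B,J \right)} = J \left(-6 - J^{2}\right)$ ($A{\left(B,J \right)} = \left(-3 - \left(3 + J J\right)\right) J = \left(-3 - \left(3 + J^{2}\right)\right) J = \left(-6 - J^{2}\right) J = J \left(-6 - J^{2}\right)$)
$\frac{\left(-1 - 4\right) 8}{A{\left(8,-6 \right)} - 95} \cdot 112 = \frac{\left(-1 - 4\right) 8}{\left(-1\right) \left(-6\right) \left(6 + \left(-6\right)^{2}\right) - 95} \cdot 112 = \frac{\left(-5\right) 8}{\left(-1\right) \left(-6\right) \left(6 + 36\right) - 95} \cdot 112 = \frac{1}{\left(-1\right) \left(-6\right) 42 - 95} \left(-40\right) 112 = \frac{1}{252 - 95} \left(-40\right) 112 = \frac{1}{157} \left(-40\right) 112 = \left(- \frac{40}{157}\right) 112 = - \frac{4480}{157}$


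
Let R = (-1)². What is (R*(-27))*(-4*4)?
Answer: 432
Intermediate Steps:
R = 1
(R*(-27))*(-4*4) = (1*(-27))*(-4*4) = -27*(-16) = 432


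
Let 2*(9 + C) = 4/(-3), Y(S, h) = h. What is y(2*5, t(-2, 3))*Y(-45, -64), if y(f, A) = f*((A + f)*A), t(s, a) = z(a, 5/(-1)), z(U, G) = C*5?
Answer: -10672000/9 ≈ -1.1858e+6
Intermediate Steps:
C = -29/3 (C = -9 + (4/(-3))/2 = -9 + (4*(-⅓))/2 = -9 + (½)*(-4/3) = -9 - ⅔ = -29/3 ≈ -9.6667)
z(U, G) = -145/3 (z(U, G) = -29/3*5 = -145/3)
t(s, a) = -145/3
y(f, A) = A*f*(A + f) (y(f, A) = f*(A*(A + f)) = A*f*(A + f))
y(2*5, t(-2, 3))*Y(-45, -64) = -145*2*5*(-145/3 + 2*5)/3*(-64) = -145/3*10*(-145/3 + 10)*(-64) = -145/3*10*(-115/3)*(-64) = (166750/9)*(-64) = -10672000/9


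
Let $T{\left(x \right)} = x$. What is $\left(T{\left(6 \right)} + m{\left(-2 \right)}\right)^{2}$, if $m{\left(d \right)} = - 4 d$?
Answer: $196$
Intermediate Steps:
$\left(T{\left(6 \right)} + m{\left(-2 \right)}\right)^{2} = \left(6 - -8\right)^{2} = \left(6 + 8\right)^{2} = 14^{2} = 196$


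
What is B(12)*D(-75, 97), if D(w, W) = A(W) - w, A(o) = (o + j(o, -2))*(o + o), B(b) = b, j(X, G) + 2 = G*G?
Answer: 231372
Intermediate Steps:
j(X, G) = -2 + G**2 (j(X, G) = -2 + G*G = -2 + G**2)
A(o) = 2*o*(2 + o) (A(o) = (o + (-2 + (-2)**2))*(o + o) = (o + (-2 + 4))*(2*o) = (o + 2)*(2*o) = (2 + o)*(2*o) = 2*o*(2 + o))
D(w, W) = -w + 2*W*(2 + W) (D(w, W) = 2*W*(2 + W) - w = -w + 2*W*(2 + W))
B(12)*D(-75, 97) = 12*(-1*(-75) + 2*97*(2 + 97)) = 12*(75 + 2*97*99) = 12*(75 + 19206) = 12*19281 = 231372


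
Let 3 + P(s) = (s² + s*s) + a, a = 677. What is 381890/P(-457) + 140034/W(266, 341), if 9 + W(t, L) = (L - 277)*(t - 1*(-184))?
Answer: 11596883273/2007558042 ≈ 5.7766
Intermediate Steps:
W(t, L) = -9 + (-277 + L)*(184 + t) (W(t, L) = -9 + (L - 277)*(t - 1*(-184)) = -9 + (-277 + L)*(t + 184) = -9 + (-277 + L)*(184 + t))
P(s) = 674 + 2*s² (P(s) = -3 + ((s² + s*s) + 677) = -3 + ((s² + s²) + 677) = -3 + (2*s² + 677) = -3 + (677 + 2*s²) = 674 + 2*s²)
381890/P(-457) + 140034/W(266, 341) = 381890/(674 + 2*(-457)²) + 140034/(-50977 - 277*266 + 184*341 + 341*266) = 381890/(674 + 2*208849) + 140034/(-50977 - 73682 + 62744 + 90706) = 381890/(674 + 417698) + 140034/28791 = 381890/418372 + 140034*(1/28791) = 381890*(1/418372) + 46678/9597 = 190945/209186 + 46678/9597 = 11596883273/2007558042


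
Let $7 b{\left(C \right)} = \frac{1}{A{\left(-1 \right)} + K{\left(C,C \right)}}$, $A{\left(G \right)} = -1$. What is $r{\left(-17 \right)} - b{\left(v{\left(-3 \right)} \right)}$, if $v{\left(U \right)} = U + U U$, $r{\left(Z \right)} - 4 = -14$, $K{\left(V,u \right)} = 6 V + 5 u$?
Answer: $- \frac{4551}{455} \approx -10.002$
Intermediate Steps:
$K{\left(V,u \right)} = 5 u + 6 V$
$r{\left(Z \right)} = -10$ ($r{\left(Z \right)} = 4 - 14 = -10$)
$v{\left(U \right)} = U + U^{2}$
$b{\left(C \right)} = \frac{1}{7 \left(-1 + 11 C\right)}$ ($b{\left(C \right)} = \frac{1}{7 \left(-1 + \left(5 C + 6 C\right)\right)} = \frac{1}{7 \left(-1 + 11 C\right)}$)
$r{\left(-17 \right)} - b{\left(v{\left(-3 \right)} \right)} = -10 - \frac{1}{7 \left(-1 + 11 \left(- 3 \left(1 - 3\right)\right)\right)} = -10 - \frac{1}{7 \left(-1 + 11 \left(\left(-3\right) \left(-2\right)\right)\right)} = -10 - \frac{1}{7 \left(-1 + 11 \cdot 6\right)} = -10 - \frac{1}{7 \left(-1 + 66\right)} = -10 - \frac{1}{7 \cdot 65} = -10 - \frac{1}{7} \cdot \frac{1}{65} = -10 - \frac{1}{455} = - \frac{4551}{455}$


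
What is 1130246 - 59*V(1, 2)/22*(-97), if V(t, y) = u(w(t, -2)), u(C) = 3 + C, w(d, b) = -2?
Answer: 24871135/22 ≈ 1.1305e+6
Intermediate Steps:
V(t, y) = 1 (V(t, y) = 3 - 2 = 1)
1130246 - 59*V(1, 2)/22*(-97) = 1130246 - 59/22*(-97) = 1130246 + 5723/22 = 24871135/22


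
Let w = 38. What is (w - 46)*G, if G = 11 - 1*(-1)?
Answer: -96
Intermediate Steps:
G = 12 (G = 11 + 1 = 12)
(w - 46)*G = (38 - 46)*12 = -8*12 = -96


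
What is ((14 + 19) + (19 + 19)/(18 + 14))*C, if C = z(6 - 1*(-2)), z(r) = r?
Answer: 547/2 ≈ 273.50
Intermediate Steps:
C = 8 (C = 6 - 1*(-2) = 6 + 2 = 8)
((14 + 19) + (19 + 19)/(18 + 14))*C = ((14 + 19) + (19 + 19)/(18 + 14))*8 = (33 + 38/32)*8 = (33 + 38*(1/32))*8 = (33 + 19/16)*8 = (547/16)*8 = 547/2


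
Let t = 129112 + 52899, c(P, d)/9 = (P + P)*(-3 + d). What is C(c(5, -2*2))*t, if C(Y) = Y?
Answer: -114666930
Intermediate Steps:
c(P, d) = 18*P*(-3 + d) (c(P, d) = 9*((P + P)*(-3 + d)) = 9*((2*P)*(-3 + d)) = 9*(2*P*(-3 + d)) = 18*P*(-3 + d))
t = 182011
C(c(5, -2*2))*t = (18*5*(-3 - 2*2))*182011 = (18*5*(-3 - 4))*182011 = (18*5*(-7))*182011 = -630*182011 = -114666930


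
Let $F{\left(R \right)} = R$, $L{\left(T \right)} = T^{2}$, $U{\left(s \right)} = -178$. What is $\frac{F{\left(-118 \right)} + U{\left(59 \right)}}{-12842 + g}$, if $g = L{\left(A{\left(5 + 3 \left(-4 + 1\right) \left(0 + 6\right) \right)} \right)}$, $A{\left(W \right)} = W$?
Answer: $\frac{296}{10441} \approx 0.02835$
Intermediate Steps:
$g = 2401$ ($g = \left(5 + 3 \left(-4 + 1\right) \left(0 + 6\right)\right)^{2} = \left(5 + 3 \left(\left(-3\right) 6\right)\right)^{2} = \left(5 + 3 \left(-18\right)\right)^{2} = \left(5 - 54\right)^{2} = \left(-49\right)^{2} = 2401$)
$\frac{F{\left(-118 \right)} + U{\left(59 \right)}}{-12842 + g} = \frac{-118 - 178}{-12842 + 2401} = - \frac{296}{-10441} = \left(-296\right) \left(- \frac{1}{10441}\right) = \frac{296}{10441}$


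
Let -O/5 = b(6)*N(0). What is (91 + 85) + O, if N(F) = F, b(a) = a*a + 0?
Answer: 176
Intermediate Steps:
b(a) = a² (b(a) = a² + 0 = a²)
O = 0 (O = -5*6²*0 = -180*0 = -5*0 = 0)
(91 + 85) + O = (91 + 85) + 0 = 176 + 0 = 176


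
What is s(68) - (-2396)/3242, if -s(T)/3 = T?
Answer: -329486/1621 ≈ -203.26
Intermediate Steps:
s(T) = -3*T
s(68) - (-2396)/3242 = -3*68 - (-2396)/3242 = -204 - (-2396)/3242 = -204 - 1*(-1198/1621) = -204 + 1198/1621 = -329486/1621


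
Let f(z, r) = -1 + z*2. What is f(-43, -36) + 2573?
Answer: 2486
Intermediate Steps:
f(z, r) = -1 + 2*z
f(-43, -36) + 2573 = (-1 + 2*(-43)) + 2573 = (-1 - 86) + 2573 = -87 + 2573 = 2486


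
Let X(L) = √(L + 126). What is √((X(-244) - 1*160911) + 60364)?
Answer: √(-100547 + I*√118) ≈ 0.017 + 317.09*I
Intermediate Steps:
X(L) = √(126 + L)
√((X(-244) - 1*160911) + 60364) = √((√(126 - 244) - 1*160911) + 60364) = √((√(-118) - 160911) + 60364) = √((I*√118 - 160911) + 60364) = √((-160911 + I*√118) + 60364) = √(-100547 + I*√118)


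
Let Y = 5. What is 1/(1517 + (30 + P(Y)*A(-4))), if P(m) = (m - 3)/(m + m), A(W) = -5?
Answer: 1/1546 ≈ 0.00064683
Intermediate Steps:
P(m) = (-3 + m)/(2*m) (P(m) = (-3 + m)/((2*m)) = (-3 + m)*(1/(2*m)) = (-3 + m)/(2*m))
1/(1517 + (30 + P(Y)*A(-4))) = 1/(1517 + (30 + ((½)*(-3 + 5)/5)*(-5))) = 1/(1517 + (30 + ((½)*(⅕)*2)*(-5))) = 1/(1517 + (30 + (⅕)*(-5))) = 1/(1517 + (30 - 1)) = 1/(1517 + 29) = 1/1546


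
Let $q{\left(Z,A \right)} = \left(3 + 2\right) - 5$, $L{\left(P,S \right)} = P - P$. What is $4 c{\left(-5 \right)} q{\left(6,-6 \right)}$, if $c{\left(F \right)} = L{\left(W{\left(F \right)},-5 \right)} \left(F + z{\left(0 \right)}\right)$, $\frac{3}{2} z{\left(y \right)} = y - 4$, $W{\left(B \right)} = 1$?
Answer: $0$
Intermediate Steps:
$L{\left(P,S \right)} = 0$
$z{\left(y \right)} = - \frac{8}{3} + \frac{2 y}{3}$ ($z{\left(y \right)} = \frac{2 \left(y - 4\right)}{3} = \frac{2 \left(-4 + y\right)}{3} = - \frac{8}{3} + \frac{2 y}{3}$)
$q{\left(Z,A \right)} = 0$ ($q{\left(Z,A \right)} = 5 - 5 = 0$)
$c{\left(F \right)} = 0$ ($c{\left(F \right)} = 0 \left(F + \left(- \frac{8}{3} + \frac{2}{3} \cdot 0\right)\right) = 0 \left(F + \left(- \frac{8}{3} + 0\right)\right) = 0 \left(F - \frac{8}{3}\right) = 0 \left(- \frac{8}{3} + F\right) = 0$)
$4 c{\left(-5 \right)} q{\left(6,-6 \right)} = 4 \cdot 0 \cdot 0 = 0 \cdot 0 = 0$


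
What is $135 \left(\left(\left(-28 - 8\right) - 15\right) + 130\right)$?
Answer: $10665$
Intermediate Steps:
$135 \left(\left(\left(-28 - 8\right) - 15\right) + 130\right) = 135 \left(\left(-36 - 15\right) + 130\right) = 135 \left(-51 + 130\right) = 135 \cdot 79 = 10665$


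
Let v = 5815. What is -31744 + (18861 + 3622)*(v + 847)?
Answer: 149750002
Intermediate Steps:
-31744 + (18861 + 3622)*(v + 847) = -31744 + (18861 + 3622)*(5815 + 847) = -31744 + 22483*6662 = -31744 + 149781746 = 149750002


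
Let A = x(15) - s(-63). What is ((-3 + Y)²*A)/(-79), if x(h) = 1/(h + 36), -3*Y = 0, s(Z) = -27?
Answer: -4134/1343 ≈ -3.0782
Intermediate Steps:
Y = 0 (Y = -⅓*0 = 0)
x(h) = 1/(36 + h)
A = 1378/51 (A = 1/(36 + 15) - 1*(-27) = 1/51 + 27 = 1378/51 ≈ 27.020)
((-3 + Y)²*A)/(-79) = ((-3 + 0)²*(1378/51))/(-79) = ((-3)²*(1378/51))*(-1/79) = (9*(1378/51))*(-1/79) = (4134/17)*(-1/79) = -4134/1343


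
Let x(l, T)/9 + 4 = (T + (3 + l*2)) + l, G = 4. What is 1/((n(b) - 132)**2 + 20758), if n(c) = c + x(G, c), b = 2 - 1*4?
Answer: 1/23567 ≈ 4.2432e-5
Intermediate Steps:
b = -2 (b = 2 - 4 = -2)
x(l, T) = -9 + 9*T + 27*l (x(l, T) = -36 + 9*((T + (3 + l*2)) + l) = -36 + 9*((T + (3 + 2*l)) + l) = -36 + 9*((3 + T + 2*l) + l) = -36 + 9*(3 + T + 3*l) = -36 + (27 + 9*T + 27*l) = -9 + 9*T + 27*l)
n(c) = 99 + 10*c (n(c) = c + (-9 + 9*c + 27*4) = c + (-9 + 9*c + 108) = c + (99 + 9*c) = 99 + 10*c)
1/((n(b) - 132)**2 + 20758) = 1/(((99 + 10*(-2)) - 132)**2 + 20758) = 1/(((99 - 20) - 132)**2 + 20758) = 1/((79 - 132)**2 + 20758) = 1/((-53)**2 + 20758) = 1/(2809 + 20758) = 1/23567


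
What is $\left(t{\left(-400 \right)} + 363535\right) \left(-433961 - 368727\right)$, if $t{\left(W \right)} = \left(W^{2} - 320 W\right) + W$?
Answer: $-522658250880$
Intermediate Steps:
$t{\left(W \right)} = W^{2} - 319 W$
$\left(t{\left(-400 \right)} + 363535\right) \left(-433961 - 368727\right) = \left(- 400 \left(-319 - 400\right) + 363535\right) \left(-433961 - 368727\right) = \left(\left(-400\right) \left(-719\right) + 363535\right) \left(-802688\right) = \left(287600 + 363535\right) \left(-802688\right) = 651135 \left(-802688\right) = -522658250880$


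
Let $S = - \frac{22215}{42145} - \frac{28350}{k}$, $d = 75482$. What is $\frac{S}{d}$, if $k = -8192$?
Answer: $\frac{101282547}{2606029938688} \approx 3.8865 \cdot 10^{-5}$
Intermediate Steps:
$S = \frac{101282547}{34525184}$ ($S = - \frac{22215}{42145} - \frac{28350}{-8192} = \left(-22215\right) \frac{1}{42145} - - \frac{14175}{4096} = - \frac{4443}{8429} + \frac{14175}{4096} = \frac{101282547}{34525184} \approx 2.9336$)
$\frac{S}{d} = \frac{101282547}{34525184 \cdot 75482} = \frac{101282547}{34525184} \cdot \frac{1}{75482} = \frac{101282547}{2606029938688}$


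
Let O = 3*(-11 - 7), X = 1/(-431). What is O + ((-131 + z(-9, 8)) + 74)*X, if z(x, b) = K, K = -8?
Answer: -23209/431 ≈ -53.849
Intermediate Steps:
z(x, b) = -8
X = -1/431 ≈ -0.0023202
O = -54 (O = 3*(-18) = -54)
O + ((-131 + z(-9, 8)) + 74)*X = -54 + ((-131 - 8) + 74)*(-1/431) = -54 + (-139 + 74)*(-1/431) = -54 - 65*(-1/431) = -54 + 65/431 = -23209/431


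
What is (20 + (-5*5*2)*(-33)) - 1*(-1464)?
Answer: 3134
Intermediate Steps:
(20 + (-5*5*2)*(-33)) - 1*(-1464) = (20 - 25*2*(-33)) + 1464 = (20 - 50*(-33)) + 1464 = (20 + 1650) + 1464 = 1670 + 1464 = 3134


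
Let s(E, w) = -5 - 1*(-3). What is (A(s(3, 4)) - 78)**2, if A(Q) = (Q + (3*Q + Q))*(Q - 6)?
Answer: 4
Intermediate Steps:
s(E, w) = -2 (s(E, w) = -5 + 3 = -2)
A(Q) = 5*Q*(-6 + Q) (A(Q) = (Q + 4*Q)*(-6 + Q) = (5*Q)*(-6 + Q) = 5*Q*(-6 + Q))
(A(s(3, 4)) - 78)**2 = (5*(-2)*(-6 - 2) - 78)**2 = (5*(-2)*(-8) - 78)**2 = (80 - 78)**2 = 2**2 = 4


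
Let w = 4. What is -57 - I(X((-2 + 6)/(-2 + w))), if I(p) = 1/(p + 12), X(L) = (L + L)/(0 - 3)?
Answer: -1827/32 ≈ -57.094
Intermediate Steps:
X(L) = -2*L/3 (X(L) = (2*L)/(-3) = (2*L)*(-⅓) = -2*L/3)
I(p) = 1/(12 + p)
-57 - I(X((-2 + 6)/(-2 + w))) = -57 - 1/(12 - 2*(-2 + 6)/(3*(-2 + 4))) = -57 - 1/(12 - 8/(3*2)) = -57 - 1/(12 - ⅔*2) = -57 - 1/(12 - 4/3) = -57 - 1/32/3 = -57 - 1*3/32 = -57 - 3/32 = -1827/32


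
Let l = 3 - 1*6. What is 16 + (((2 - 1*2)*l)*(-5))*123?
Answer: 16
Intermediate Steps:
l = -3 (l = 3 - 6 = -3)
16 + (((2 - 1*2)*l)*(-5))*123 = 16 + (((2 - 1*2)*(-3))*(-5))*123 = 16 + (((2 - 2)*(-3))*(-5))*123 = 16 + ((0*(-3))*(-5))*123 = 16 + (0*(-5))*123 = 16 + 0*123 = 16 + 0 = 16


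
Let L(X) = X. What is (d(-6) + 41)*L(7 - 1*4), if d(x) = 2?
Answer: 129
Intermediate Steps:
(d(-6) + 41)*L(7 - 1*4) = (2 + 41)*(7 - 1*4) = 43*(7 - 4) = 43*3 = 129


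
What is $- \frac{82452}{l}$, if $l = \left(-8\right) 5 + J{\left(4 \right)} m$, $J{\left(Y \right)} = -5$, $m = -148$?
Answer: $- \frac{20613}{175} \approx -117.79$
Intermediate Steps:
$l = 700$ ($l = \left(-8\right) 5 - -740 = -40 + 740 = 700$)
$- \frac{82452}{l} = - \frac{82452}{700} = \left(-82452\right) \frac{1}{700} = - \frac{20613}{175}$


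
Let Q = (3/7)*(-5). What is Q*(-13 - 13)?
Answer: 390/7 ≈ 55.714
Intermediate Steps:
Q = -15/7 (Q = (3*(⅐))*(-5) = (3/7)*(-5) = -15/7 ≈ -2.1429)
Q*(-13 - 13) = -15*(-13 - 13)/7 = -15/7*(-26) = 390/7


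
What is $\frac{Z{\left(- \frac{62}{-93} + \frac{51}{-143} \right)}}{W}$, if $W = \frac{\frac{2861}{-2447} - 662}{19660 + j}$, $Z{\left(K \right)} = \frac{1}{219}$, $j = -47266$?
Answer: $\frac{22517294}{118462575} \approx 0.19008$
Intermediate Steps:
$Z{\left(K \right)} = \frac{1}{219}$
$W = \frac{540925}{22517294}$ ($W = \frac{\frac{2861}{-2447} - 662}{19660 - 47266} = \frac{2861 \left(- \frac{1}{2447}\right) - 662}{-27606} = \left(- \frac{2861}{2447} - 662\right) \left(- \frac{1}{27606}\right) = \left(- \frac{1622775}{2447}\right) \left(- \frac{1}{27606}\right) = \frac{540925}{22517294} \approx 0.024023$)
$\frac{Z{\left(- \frac{62}{-93} + \frac{51}{-143} \right)}}{W} = \frac{1}{219 \cdot \frac{540925}{22517294}} = \frac{1}{219} \cdot \frac{22517294}{540925} = \frac{22517294}{118462575}$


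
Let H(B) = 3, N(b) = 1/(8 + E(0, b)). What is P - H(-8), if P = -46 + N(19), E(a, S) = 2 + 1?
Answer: -538/11 ≈ -48.909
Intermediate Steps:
E(a, S) = 3
N(b) = 1/11 (N(b) = 1/(8 + 3) = 1/11)
P = -505/11 (P = -46 + 1/11 = -505/11 ≈ -45.909)
P - H(-8) = -505/11 - 1*3 = -505/11 - 3 = -538/11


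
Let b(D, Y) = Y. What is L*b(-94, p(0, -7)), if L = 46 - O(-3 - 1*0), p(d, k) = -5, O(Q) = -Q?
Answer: -215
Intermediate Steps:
L = 43 (L = 46 - (-1)*(-3 - 1*0) = 46 - (-1)*(-3 + 0) = 46 - (-1)*(-3) = 46 - 1*3 = 46 - 3 = 43)
L*b(-94, p(0, -7)) = 43*(-5) = -215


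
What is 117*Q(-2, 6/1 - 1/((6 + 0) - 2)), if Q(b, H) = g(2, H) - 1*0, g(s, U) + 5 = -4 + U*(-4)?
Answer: -3744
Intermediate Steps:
g(s, U) = -9 - 4*U (g(s, U) = -5 + (-4 + U*(-4)) = -5 + (-4 - 4*U) = -9 - 4*U)
Q(b, H) = -9 - 4*H (Q(b, H) = (-9 - 4*H) - 1*0 = (-9 - 4*H) + 0 = -9 - 4*H)
117*Q(-2, 6/1 - 1/((6 + 0) - 2)) = 117*(-9 - 4*(6/1 - 1/((6 + 0) - 2))) = 117*(-9 - 4*(6*1 - 1/(6 - 2))) = 117*(-9 - 4*(6 - 1/4)) = 117*(-9 - 4*(6 - 1*¼)) = 117*(-9 - 4*(6 - ¼)) = 117*(-9 - 4*23/4) = 117*(-9 - 23) = 117*(-32) = -3744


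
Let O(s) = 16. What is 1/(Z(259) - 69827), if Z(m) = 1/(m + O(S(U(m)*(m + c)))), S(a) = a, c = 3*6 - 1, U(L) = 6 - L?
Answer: -275/19202424 ≈ -1.4321e-5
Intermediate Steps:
c = 17 (c = 18 - 1 = 17)
Z(m) = 1/(16 + m) (Z(m) = 1/(m + 16) = 1/(16 + m))
1/(Z(259) - 69827) = 1/(1/(16 + 259) - 69827) = 1/(1/275 - 69827) = 1/(-19202424/275) = -275/19202424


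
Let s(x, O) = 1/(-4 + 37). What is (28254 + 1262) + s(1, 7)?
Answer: 974029/33 ≈ 29516.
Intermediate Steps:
s(x, O) = 1/33
(28254 + 1262) + s(1, 7) = (28254 + 1262) + 1/33 = 29516 + 1/33 = 974029/33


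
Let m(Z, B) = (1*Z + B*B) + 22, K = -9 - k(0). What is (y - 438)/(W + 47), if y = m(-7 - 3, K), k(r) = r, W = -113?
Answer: 115/22 ≈ 5.2273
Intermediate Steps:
K = -9 (K = -9 - 1*0 = -9 + 0 = -9)
m(Z, B) = 22 + Z + B² (m(Z, B) = (Z + B²) + 22 = 22 + Z + B²)
y = 93 (y = 22 + (-7 - 3) + (-9)² = 22 - 10 + 81 = 93)
(y - 438)/(W + 47) = (93 - 438)/(-113 + 47) = -345/(-66) = -345*(-1/66) = 115/22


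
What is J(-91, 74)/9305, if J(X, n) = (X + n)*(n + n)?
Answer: -2516/9305 ≈ -0.27039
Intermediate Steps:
J(X, n) = 2*n*(X + n) (J(X, n) = (X + n)*(2*n) = 2*n*(X + n))
J(-91, 74)/9305 = (2*74*(-91 + 74))/9305 = (2*74*(-17))*(1/9305) = -2516*1/9305 = -2516/9305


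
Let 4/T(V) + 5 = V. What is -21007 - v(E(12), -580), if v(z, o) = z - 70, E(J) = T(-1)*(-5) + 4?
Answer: -62833/3 ≈ -20944.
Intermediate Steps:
T(V) = 4/(-5 + V)
E(J) = 22/3 (E(J) = (4/(-5 - 1))*(-5) + 4 = (4/(-6))*(-5) + 4 = (4*(-⅙))*(-5) + 4 = -⅔*(-5) + 4 = 10/3 + 4 = 22/3)
v(z, o) = -70 + z
-21007 - v(E(12), -580) = -21007 - (-70 + 22/3) = -21007 - 1*(-188/3) = -21007 + 188/3 = -62833/3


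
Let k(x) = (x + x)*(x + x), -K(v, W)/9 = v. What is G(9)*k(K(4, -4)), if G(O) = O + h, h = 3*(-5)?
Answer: -31104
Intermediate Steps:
h = -15
K(v, W) = -9*v
G(O) = -15 + O (G(O) = O - 15 = -15 + O)
k(x) = 4*x² (k(x) = (2*x)*(2*x) = 4*x²)
G(9)*k(K(4, -4)) = (-15 + 9)*(4*(-9*4)²) = -24*(-36)² = -24*1296 = -6*5184 = -31104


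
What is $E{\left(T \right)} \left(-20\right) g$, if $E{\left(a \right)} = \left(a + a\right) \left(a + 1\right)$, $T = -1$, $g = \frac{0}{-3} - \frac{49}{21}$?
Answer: $0$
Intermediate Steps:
$g = - \frac{7}{3}$ ($g = 0 \left(- \frac{1}{3}\right) - \frac{7}{3} = 0 - \frac{7}{3} = - \frac{7}{3} \approx -2.3333$)
$E{\left(a \right)} = 2 a \left(1 + a\right)$
$E{\left(T \right)} \left(-20\right) g = 2 \left(-1\right) \left(1 - 1\right) \left(-20\right) \left(- \frac{7}{3}\right) = 2 \left(-1\right) 0 \left(-20\right) \left(- \frac{7}{3}\right) = 0 \left(-20\right) \left(- \frac{7}{3}\right) = 0 \left(- \frac{7}{3}\right) = 0$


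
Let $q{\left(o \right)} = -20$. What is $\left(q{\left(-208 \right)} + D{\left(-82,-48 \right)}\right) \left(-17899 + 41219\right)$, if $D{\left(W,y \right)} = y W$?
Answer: $91321120$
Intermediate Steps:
$D{\left(W,y \right)} = W y$
$\left(q{\left(-208 \right)} + D{\left(-82,-48 \right)}\right) \left(-17899 + 41219\right) = \left(-20 - -3936\right) \left(-17899 + 41219\right) = \left(-20 + 3936\right) 23320 = 3916 \cdot 23320 = 91321120$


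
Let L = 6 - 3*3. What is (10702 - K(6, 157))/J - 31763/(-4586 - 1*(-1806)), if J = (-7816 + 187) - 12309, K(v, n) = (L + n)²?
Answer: 111578269/9237940 ≈ 12.078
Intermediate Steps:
L = -3 (L = 6 - 9 = -3)
K(v, n) = (-3 + n)²
J = -19938 (J = -7629 - 12309 = -19938)
(10702 - K(6, 157))/J - 31763/(-4586 - 1*(-1806)) = (10702 - (-3 + 157)²)/(-19938) - 31763/(-4586 - 1*(-1806)) = (10702 - 1*154²)*(-1/19938) - 31763/(-4586 + 1806) = (10702 - 1*23716)*(-1/19938) - 31763/(-2780) = (10702 - 23716)*(-1/19938) - 31763*(-1/2780) = -13014*(-1/19938) + 31763/2780 = 2169/3323 + 31763/2780 = 111578269/9237940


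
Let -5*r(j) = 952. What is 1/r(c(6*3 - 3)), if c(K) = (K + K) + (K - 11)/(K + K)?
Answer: -5/952 ≈ -0.0052521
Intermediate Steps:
c(K) = 2*K + (-11 + K)/(2*K) (c(K) = 2*K + (-11 + K)/((2*K)) = 2*K + (-11 + K)*(1/(2*K)) = 2*K + (-11 + K)/(2*K))
r(j) = -952/5 (r(j) = -⅕*952 = -952/5)
1/r(c(6*3 - 3)) = 1/(-952/5) = -5/952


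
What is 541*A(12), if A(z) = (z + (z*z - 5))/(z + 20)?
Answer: 81691/32 ≈ 2552.8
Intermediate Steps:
A(z) = (-5 + z + z²)/(20 + z) (A(z) = (z + (z² - 5))/(20 + z) = (z + (-5 + z²))/(20 + z) = (-5 + z + z²)/(20 + z))
541*A(12) = 541*((-5 + 12 + 12²)/(20 + 12)) = 541*((-5 + 12 + 144)/32) = 541*((1/32)*151) = 541*(151/32) = 81691/32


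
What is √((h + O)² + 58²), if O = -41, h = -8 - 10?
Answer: 37*√5 ≈ 82.734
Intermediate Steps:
h = -18
√((h + O)² + 58²) = √((-18 - 41)² + 58²) = √((-59)² + 3364) = √(3481 + 3364) = √6845 = 37*√5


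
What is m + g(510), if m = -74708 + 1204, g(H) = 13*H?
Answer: -66874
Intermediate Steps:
m = -73504
m + g(510) = -73504 + 13*510 = -73504 + 6630 = -66874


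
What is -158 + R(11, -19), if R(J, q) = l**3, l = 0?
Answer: -158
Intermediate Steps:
R(J, q) = 0 (R(J, q) = 0**3 = 0)
-158 + R(11, -19) = -158 + 0 = -158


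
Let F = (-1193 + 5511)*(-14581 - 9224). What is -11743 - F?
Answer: 102778247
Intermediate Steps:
F = -102789990 (F = 4318*(-23805) = -102789990)
-11743 - F = -11743 - 1*(-102789990) = -11743 + 102789990 = 102778247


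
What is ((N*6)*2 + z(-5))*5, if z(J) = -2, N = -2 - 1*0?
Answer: -130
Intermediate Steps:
N = -2 (N = -2 + 0 = -2)
((N*6)*2 + z(-5))*5 = (-2*6*2 - 2)*5 = (-12*2 - 2)*5 = (-24 - 2)*5 = -26*5 = -130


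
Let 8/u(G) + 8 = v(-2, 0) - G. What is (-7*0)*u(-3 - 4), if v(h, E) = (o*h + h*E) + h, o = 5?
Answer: 0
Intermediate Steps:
v(h, E) = 6*h + E*h (v(h, E) = (5*h + h*E) + h = (5*h + E*h) + h = 6*h + E*h)
u(G) = 8/(-20 - G) (u(G) = 8/(-8 + (-2*(6 + 0) - G)) = 8/(-8 + (-2*6 - G)) = 8/(-8 + (-12 - G)) = 8/(-20 - G))
(-7*0)*u(-3 - 4) = (-7*0)*(-8/(20 + (-3 - 4))) = 0*(-8/(20 - 7)) = 0*(-8/13) = 0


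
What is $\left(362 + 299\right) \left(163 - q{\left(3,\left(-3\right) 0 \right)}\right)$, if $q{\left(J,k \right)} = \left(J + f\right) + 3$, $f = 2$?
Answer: $102455$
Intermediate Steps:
$q{\left(J,k \right)} = 5 + J$ ($q{\left(J,k \right)} = \left(J + 2\right) + 3 = \left(2 + J\right) + 3 = 5 + J$)
$\left(362 + 299\right) \left(163 - q{\left(3,\left(-3\right) 0 \right)}\right) = \left(362 + 299\right) \left(163 - \left(5 + 3\right)\right) = 661 \left(163 - 8\right) = 661 \cdot 155 = 102455$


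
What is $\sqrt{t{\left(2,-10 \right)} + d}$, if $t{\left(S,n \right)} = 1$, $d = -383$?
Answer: $i \sqrt{382} \approx 19.545 i$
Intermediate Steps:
$\sqrt{t{\left(2,-10 \right)} + d} = \sqrt{1 - 383} = \sqrt{-382} = i \sqrt{382}$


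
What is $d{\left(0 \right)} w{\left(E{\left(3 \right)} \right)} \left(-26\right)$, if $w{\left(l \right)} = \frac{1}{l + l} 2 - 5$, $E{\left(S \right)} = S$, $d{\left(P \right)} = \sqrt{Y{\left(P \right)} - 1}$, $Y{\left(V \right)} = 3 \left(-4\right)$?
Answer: $\frac{364 i \sqrt{13}}{3} \approx 437.47 i$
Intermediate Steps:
$Y{\left(V \right)} = -12$
$d{\left(P \right)} = i \sqrt{13}$ ($d{\left(P \right)} = \sqrt{-12 - 1} = \sqrt{-13} = i \sqrt{13}$)
$w{\left(l \right)} = -5 + \frac{1}{l}$ ($w{\left(l \right)} = \frac{1}{2 l} 2 - 5 = \frac{1}{l} - 5 = -5 + \frac{1}{l}$)
$d{\left(0 \right)} w{\left(E{\left(3 \right)} \right)} \left(-26\right) = i \sqrt{13} \left(-5 + \frac{1}{3}\right) \left(-26\right) = i \sqrt{13} \left(- \frac{14}{3}\right) \left(-26\right) = - \frac{14 i \sqrt{13}}{3} \left(-26\right) = \frac{364 i \sqrt{13}}{3}$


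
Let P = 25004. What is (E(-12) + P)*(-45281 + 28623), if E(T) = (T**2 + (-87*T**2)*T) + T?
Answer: -2923012576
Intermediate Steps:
E(T) = T + T**2 - 87*T**3 (E(T) = (T**2 - 87*T**3) + T = T + T**2 - 87*T**3)
(E(-12) + P)*(-45281 + 28623) = (-12*(1 - 12 - 87*(-12)**2) + 25004)*(-45281 + 28623) = (-12*(1 - 12 - 87*144) + 25004)*(-16658) = (-12*(1 - 12 - 12528) + 25004)*(-16658) = (-12*(-12539) + 25004)*(-16658) = (150468 + 25004)*(-16658) = 175472*(-16658) = -2923012576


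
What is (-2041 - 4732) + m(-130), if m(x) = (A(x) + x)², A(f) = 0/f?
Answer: 10127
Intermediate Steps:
A(f) = 0
m(x) = x² (m(x) = (0 + x)² = x²)
(-2041 - 4732) + m(-130) = (-2041 - 4732) + (-130)² = -6773 + 16900 = 10127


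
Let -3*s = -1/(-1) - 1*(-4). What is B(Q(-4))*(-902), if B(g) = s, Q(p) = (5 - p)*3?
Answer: 4510/3 ≈ 1503.3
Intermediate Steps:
s = -5/3 (s = -(-1/(-1) - 1*(-4))/3 = -(-1*(-1) + 4)/3 = -(1 + 4)/3 = -⅓*5 = -5/3 ≈ -1.6667)
Q(p) = 15 - 3*p
B(g) = -5/3
B(Q(-4))*(-902) = -5/3*(-902) = 4510/3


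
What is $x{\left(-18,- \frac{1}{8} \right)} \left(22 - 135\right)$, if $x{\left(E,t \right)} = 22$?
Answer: $-2486$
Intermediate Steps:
$x{\left(-18,- \frac{1}{8} \right)} \left(22 - 135\right) = 22 \left(22 - 135\right) = 22 \left(-113\right) = -2486$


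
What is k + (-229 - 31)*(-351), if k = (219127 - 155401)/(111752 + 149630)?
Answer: 11926892523/130691 ≈ 91260.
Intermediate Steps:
k = 31863/130691 (k = 63726/261382 = 63726*(1/261382) = 31863/130691 ≈ 0.24380)
k + (-229 - 31)*(-351) = 31863/130691 + (-229 - 31)*(-351) = 31863/130691 - 260*(-351) = 31863/130691 + 91260 = 11926892523/130691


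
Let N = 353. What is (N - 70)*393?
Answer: 111219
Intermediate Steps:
(N - 70)*393 = (353 - 70)*393 = 283*393 = 111219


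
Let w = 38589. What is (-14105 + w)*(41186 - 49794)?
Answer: -210758272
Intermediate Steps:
(-14105 + w)*(41186 - 49794) = (-14105 + 38589)*(41186 - 49794) = 24484*(-8608) = -210758272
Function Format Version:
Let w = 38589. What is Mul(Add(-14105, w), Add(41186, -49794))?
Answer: -210758272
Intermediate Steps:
Mul(Add(-14105, w), Add(41186, -49794)) = Mul(Add(-14105, 38589), Add(41186, -49794)) = Mul(24484, -8608) = -210758272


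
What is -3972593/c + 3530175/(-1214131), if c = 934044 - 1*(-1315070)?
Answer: -12763014326633/2730719029934 ≈ -4.6739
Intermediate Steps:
c = 2249114 (c = 934044 + 1315070 = 2249114)
-3972593/c + 3530175/(-1214131) = -3972593/2249114 + 3530175/(-1214131) = -3972593*1/2249114 + 3530175*(-1/1214131) = -3972593/2249114 - 3530175/1214131 = -12763014326633/2730719029934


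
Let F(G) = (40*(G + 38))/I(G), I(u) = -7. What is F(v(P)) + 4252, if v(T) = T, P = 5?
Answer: 28044/7 ≈ 4006.3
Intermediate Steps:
F(G) = -1520/7 - 40*G/7 (F(G) = (40*(G + 38))/(-7) = (40*(38 + G))*(-⅐) = (1520 + 40*G)*(-⅐) = -1520/7 - 40*G/7)
F(v(P)) + 4252 = (-1520/7 - 40/7*5) + 4252 = (-1520/7 - 200/7) + 4252 = -1720/7 + 4252 = 28044/7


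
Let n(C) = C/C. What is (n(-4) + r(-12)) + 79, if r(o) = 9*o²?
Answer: 1376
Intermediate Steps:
n(C) = 1
(n(-4) + r(-12)) + 79 = (1 + 9*(-12)²) + 79 = (1 + 9*144) + 79 = (1 + 1296) + 79 = 1297 + 79 = 1376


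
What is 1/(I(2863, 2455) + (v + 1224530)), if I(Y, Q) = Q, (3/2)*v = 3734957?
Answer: 3/11150869 ≈ 2.6904e-7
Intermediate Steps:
v = 7469914/3 (v = (2/3)*3734957 = 7469914/3 ≈ 2.4900e+6)
1/(I(2863, 2455) + (v + 1224530)) = 1/(2455 + (7469914/3 + 1224530)) = 1/(2455 + 11143504/3) = 1/(11150869/3) = 3/11150869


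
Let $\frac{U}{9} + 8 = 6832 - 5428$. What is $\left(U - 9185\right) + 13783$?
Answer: $17162$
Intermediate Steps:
$U = 12564$ ($U = -72 + 9 \left(6832 - 5428\right) = -72 + 9 \cdot 1404 = -72 + 12636 = 12564$)
$\left(U - 9185\right) + 13783 = \left(12564 - 9185\right) + 13783 = 3379 + 13783 = 17162$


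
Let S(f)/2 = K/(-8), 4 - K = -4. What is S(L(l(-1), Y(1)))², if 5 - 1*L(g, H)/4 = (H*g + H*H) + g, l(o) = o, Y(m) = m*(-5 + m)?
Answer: 4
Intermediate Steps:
K = 8 (K = 4 - 1*(-4) = 4 + 4 = 8)
L(g, H) = 20 - 4*g - 4*H² - 4*H*g (L(g, H) = 20 - 4*((H*g + H*H) + g) = 20 - 4*((H*g + H²) + g) = 20 - 4*((H² + H*g) + g) = 20 - 4*(g + H² + H*g) = 20 + (-4*g - 4*H² - 4*H*g) = 20 - 4*g - 4*H² - 4*H*g)
S(f) = -2 (S(f) = 2*(8/(-8)) = 2*(8*(-⅛)) = 2*(-1) = -2)
S(L(l(-1), Y(1)))² = (-2)² = 4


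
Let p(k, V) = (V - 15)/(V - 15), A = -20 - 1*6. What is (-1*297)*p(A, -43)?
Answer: -297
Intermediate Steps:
A = -26 (A = -20 - 6 = -26)
p(k, V) = 1 (p(k, V) = (-15 + V)/(-15 + V) = 1)
(-1*297)*p(A, -43) = -1*297*1 = -297*1 = -297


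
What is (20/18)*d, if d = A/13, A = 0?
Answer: 0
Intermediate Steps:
d = 0 (d = 0/13 = 0*(1/13) = 0)
(20/18)*d = (20/18)*0 = (20*(1/18))*0 = (10/9)*0 = 0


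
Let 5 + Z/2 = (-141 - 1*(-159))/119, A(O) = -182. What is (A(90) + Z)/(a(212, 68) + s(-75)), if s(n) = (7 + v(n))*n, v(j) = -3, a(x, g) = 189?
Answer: 7604/4403 ≈ 1.7270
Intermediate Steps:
s(n) = 4*n (s(n) = (7 - 3)*n = 4*n)
Z = -1154/119 (Z = -10 + 2*((-141 - 1*(-159))/119) = -10 + 2*((-141 + 159)/119) = -10 + 2*((1/119)*18) = -10 + 2*(18/119) = -10 + 36/119 = -1154/119 ≈ -9.6975)
(A(90) + Z)/(a(212, 68) + s(-75)) = (-182 - 1154/119)/(189 + 4*(-75)) = -22812/(119*(189 - 300)) = -22812/119/(-111) = -22812/119*(-1/111) = 7604/4403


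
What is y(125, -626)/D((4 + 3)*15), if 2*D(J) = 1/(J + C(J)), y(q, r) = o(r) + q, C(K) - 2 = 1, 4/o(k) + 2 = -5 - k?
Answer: 16713864/619 ≈ 27001.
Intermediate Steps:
o(k) = 4/(-7 - k) (o(k) = 4/(-2 + (-5 - k)) = 4/(-7 - k))
C(K) = 3 (C(K) = 2 + 1 = 3)
y(q, r) = q - 4/(7 + r) (y(q, r) = -4/(7 + r) + q = q - 4/(7 + r))
D(J) = 1/(2*(3 + J)) (D(J) = 1/(2*(J + 3)) = 1/(2*(3 + J)))
y(125, -626)/D((4 + 3)*15) = ((-4 + 125*(7 - 626))/(7 - 626))/((1/(2*(3 + (4 + 3)*15)))) = ((-4 + 125*(-619))/(-619))/((1/(2*(3 + 7*15)))) = (-(-4 - 77375)/619)/((1/(2*(3 + 105)))) = (-1/619*(-77379))/(((½)/108)) = 77379/(619*(((½)*(1/108)))) = 77379/(619*(1/216)) = (77379/619)*216 = 16713864/619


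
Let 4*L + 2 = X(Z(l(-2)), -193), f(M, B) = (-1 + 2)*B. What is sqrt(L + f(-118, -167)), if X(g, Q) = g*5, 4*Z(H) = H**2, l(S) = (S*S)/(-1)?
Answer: 5*I*sqrt(26)/2 ≈ 12.748*I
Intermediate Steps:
f(M, B) = B (f(M, B) = 1*B = B)
l(S) = -S**2 (l(S) = S**2*(-1) = -S**2)
Z(H) = H**2/4
X(g, Q) = 5*g
L = 9/2 (L = -1/2 + (5*((-1*(-2)**2)**2/4))/4 = -1/2 + (5*((-1*4)**2/4))/4 = -1/2 + (5*((1/4)*(-4)**2))/4 = -1/2 + (5*((1/4)*16))/4 = -1/2 + (5*4)/4 = -1/2 + (1/4)*20 = -1/2 + 5 = 9/2 ≈ 4.5000)
sqrt(L + f(-118, -167)) = sqrt(9/2 - 167) = sqrt(-325/2) = 5*I*sqrt(26)/2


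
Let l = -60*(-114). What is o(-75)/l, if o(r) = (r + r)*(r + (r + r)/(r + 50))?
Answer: 115/76 ≈ 1.5132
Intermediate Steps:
o(r) = 2*r*(r + 2*r/(50 + r)) (o(r) = (2*r)*(r + (2*r)/(50 + r)) = (2*r)*(r + 2*r/(50 + r)) = 2*r*(r + 2*r/(50 + r)))
l = 6840
o(-75)/l = (2*(-75)**2*(52 - 75)/(50 - 75))/6840 = (2*5625*(-23)/(-25))*(1/6840) = (2*5625*(-1/25)*(-23))*(1/6840) = 10350*(1/6840) = 115/76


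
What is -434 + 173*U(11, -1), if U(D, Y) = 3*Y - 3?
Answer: -1472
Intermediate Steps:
U(D, Y) = -3 + 3*Y
-434 + 173*U(11, -1) = -434 + 173*(-3 + 3*(-1)) = -434 + 173*(-3 - 3) = -434 + 173*(-6) = -434 - 1038 = -1472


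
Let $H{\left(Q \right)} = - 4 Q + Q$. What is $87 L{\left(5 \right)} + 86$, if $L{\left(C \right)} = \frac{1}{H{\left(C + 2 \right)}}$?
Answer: $\frac{573}{7} \approx 81.857$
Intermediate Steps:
$H{\left(Q \right)} = - 3 Q$
$L{\left(C \right)} = \frac{1}{-6 - 3 C}$ ($L{\left(C \right)} = \frac{1}{\left(-3\right) \left(C + 2\right)} = \frac{1}{\left(-3\right) \left(2 + C\right)} = \frac{1}{-6 - 3 C}$)
$87 L{\left(5 \right)} + 86 = 87 \frac{1}{3 \left(-2 - 5\right)} + 86 = 87 \frac{1}{3 \left(-7\right)} + 86 = 87 \cdot \frac{1}{3} \left(- \frac{1}{7}\right) + 86 = 87 \left(- \frac{1}{21}\right) + 86 = - \frac{29}{7} + 86 = \frac{573}{7}$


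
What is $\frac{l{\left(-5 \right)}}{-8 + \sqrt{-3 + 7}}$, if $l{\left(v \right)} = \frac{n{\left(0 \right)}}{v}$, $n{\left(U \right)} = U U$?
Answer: $0$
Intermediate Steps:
$n{\left(U \right)} = U^{2}$
$l{\left(v \right)} = 0$ ($l{\left(v \right)} = \frac{0^{2}}{v} = \frac{0}{v} = 0$)
$\frac{l{\left(-5 \right)}}{-8 + \sqrt{-3 + 7}} = \frac{1}{-8 + \sqrt{-3 + 7}} \cdot 0 = \frac{1}{-8 + \sqrt{4}} \cdot 0 = \frac{1}{-8 + 2} \cdot 0 = \frac{1}{-6} \cdot 0 = \left(- \frac{1}{6}\right) 0 = 0$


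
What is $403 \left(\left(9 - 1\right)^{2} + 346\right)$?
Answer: $165230$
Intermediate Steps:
$403 \left(\left(9 - 1\right)^{2} + 346\right) = 403 \left(8^{2} + 346\right) = 403 \left(64 + 346\right) = 403 \cdot 410 = 165230$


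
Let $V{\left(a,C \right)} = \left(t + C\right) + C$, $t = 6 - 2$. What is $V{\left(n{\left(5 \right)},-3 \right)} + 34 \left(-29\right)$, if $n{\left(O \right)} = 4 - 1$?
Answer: $-988$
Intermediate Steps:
$n{\left(O \right)} = 3$
$t = 4$
$V{\left(a,C \right)} = 4 + 2 C$ ($V{\left(a,C \right)} = \left(4 + C\right) + C = 4 + 2 C$)
$V{\left(n{\left(5 \right)},-3 \right)} + 34 \left(-29\right) = \left(4 + 2 \left(-3\right)\right) + 34 \left(-29\right) = \left(4 - 6\right) - 986 = -2 - 986 = -988$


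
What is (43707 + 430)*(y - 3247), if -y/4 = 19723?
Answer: -3625369043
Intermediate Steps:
y = -78892 (y = -4*19723 = -78892)
(43707 + 430)*(y - 3247) = (43707 + 430)*(-78892 - 3247) = 44137*(-82139) = -3625369043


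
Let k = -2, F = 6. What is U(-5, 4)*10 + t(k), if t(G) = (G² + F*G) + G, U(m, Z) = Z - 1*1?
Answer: 20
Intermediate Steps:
U(m, Z) = -1 + Z (U(m, Z) = Z - 1 = -1 + Z)
t(G) = G² + 7*G (t(G) = (G² + 6*G) + G = G² + 7*G)
U(-5, 4)*10 + t(k) = (-1 + 4)*10 - 2*(7 - 2) = 3*10 - 2*5 = 30 - 10 = 20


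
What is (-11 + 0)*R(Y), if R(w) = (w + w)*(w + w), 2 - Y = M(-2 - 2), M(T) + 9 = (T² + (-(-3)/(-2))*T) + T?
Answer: -2156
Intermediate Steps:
M(T) = -9 + T² - T/2 (M(T) = -9 + ((T² + (-(-3)/(-2))*T) + T) = -9 + ((T² + (-(-3)*(-1)/2)*T) + T) = -9 + ((T² + (-1*3/2)*T) + T) = -9 + ((T² - 3*T/2) + T) = -9 + (T² - T/2) = -9 + T² - T/2)
Y = -7 (Y = 2 - (-9 + (-2 - 2)² - (-2 - 2)/2) = 2 - (-9 + (-4)² - ½*(-4)) = 2 - (-9 + 16 + 2) = 2 - 1*9 = 2 - 9 = -7)
R(w) = 4*w² (R(w) = (2*w)*(2*w) = 4*w²)
(-11 + 0)*R(Y) = (-11 + 0)*(4*(-7)²) = -44*49 = -11*196 = -2156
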